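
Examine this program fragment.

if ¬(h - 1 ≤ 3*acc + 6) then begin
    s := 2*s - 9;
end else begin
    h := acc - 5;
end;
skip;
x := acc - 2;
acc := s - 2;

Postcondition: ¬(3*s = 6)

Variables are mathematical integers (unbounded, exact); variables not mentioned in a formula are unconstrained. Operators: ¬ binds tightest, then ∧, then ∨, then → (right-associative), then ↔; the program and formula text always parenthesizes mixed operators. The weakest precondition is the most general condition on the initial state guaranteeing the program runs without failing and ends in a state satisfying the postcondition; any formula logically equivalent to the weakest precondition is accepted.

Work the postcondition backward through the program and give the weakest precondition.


Working backward. After the program, ¬(3*s = 6) must hold.
Before acc := s - 2: ¬(3*s = 6)
Before x := acc - 2: ¬(3*s = 6)
Before skip: ¬(3*s = 6)
Then branch requires ¬(6*s = 33); else branch requires ¬(3*s = 6).
Before the if: ((¬(h ≤ 3*acc + 7)) → (¬(6*s = 33))) ∧ (h ≤ 3*acc + 7 → (¬(3*s = 6)))
Answer: WP = ((¬(h ≤ 3*acc + 7)) → (¬(6*s = 33))) ∧ (h ≤ 3*acc + 7 → (¬(3*s = 6)))


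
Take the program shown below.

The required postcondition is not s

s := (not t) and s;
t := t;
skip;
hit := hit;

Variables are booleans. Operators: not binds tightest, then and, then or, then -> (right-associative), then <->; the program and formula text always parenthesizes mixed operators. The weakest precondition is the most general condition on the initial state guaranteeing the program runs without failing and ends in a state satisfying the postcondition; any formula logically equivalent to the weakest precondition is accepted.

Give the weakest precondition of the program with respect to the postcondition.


Working backward. After the program, not s must hold.
Before hit := hit: not s
Before skip: not s
Before t := t: not s
Before s := (not t) and s: not ((not t) and s)
Answer: WP = not ((not t) and s)


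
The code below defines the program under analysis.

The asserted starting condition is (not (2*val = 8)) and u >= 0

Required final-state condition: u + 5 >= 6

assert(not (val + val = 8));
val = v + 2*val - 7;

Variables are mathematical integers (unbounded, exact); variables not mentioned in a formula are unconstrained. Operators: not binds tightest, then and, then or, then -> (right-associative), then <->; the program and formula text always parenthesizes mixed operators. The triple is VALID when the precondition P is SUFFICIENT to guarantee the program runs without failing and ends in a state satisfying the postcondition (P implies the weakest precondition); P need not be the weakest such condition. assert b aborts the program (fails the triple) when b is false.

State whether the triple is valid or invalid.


Working backward. After the program, the postcondition u + 5 >= 6 must hold; in canonical form it is u >= 1.
Before val := v + 2*val - 7: u >= 1
Before assert not (val + val = 8): (not (2*val = 8)) and u >= 1
The weakest precondition is (not (2*val = 8)) and u >= 1.
Check whether (not (2*val = 8)) and u >= 0 implies it.
Countermodel: at the initial state u = 0, val = 5, the precondition holds but the weakest precondition fails.
Answer: invalid


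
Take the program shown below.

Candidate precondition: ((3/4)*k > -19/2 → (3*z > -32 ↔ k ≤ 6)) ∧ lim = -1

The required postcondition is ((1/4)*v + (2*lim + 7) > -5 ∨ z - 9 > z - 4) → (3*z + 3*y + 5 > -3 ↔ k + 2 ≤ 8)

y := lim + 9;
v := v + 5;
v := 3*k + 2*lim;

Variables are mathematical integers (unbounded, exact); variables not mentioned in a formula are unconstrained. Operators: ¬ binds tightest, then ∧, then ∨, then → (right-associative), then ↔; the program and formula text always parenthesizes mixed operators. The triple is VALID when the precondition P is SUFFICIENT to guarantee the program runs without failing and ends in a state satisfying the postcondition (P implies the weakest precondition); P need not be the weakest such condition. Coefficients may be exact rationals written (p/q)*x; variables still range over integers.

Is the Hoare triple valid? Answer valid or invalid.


Working backward. After the program, the postcondition ((1/4)*v + (2*lim + 7) > -5 ∨ z - 9 > z - 4) → (3*z + 3*y + 5 > -3 ↔ k + 2 ≤ 8) must hold; in canonical form it is 2*lim + (1/4)*v > -12 → (3*y + 3*z > -8 ↔ k ≤ 6).
Before v := 3*k + 2*lim: (3/4)*k + (5/2)*lim > -12 → (3*y + 3*z > -8 ↔ k ≤ 6)
Before v := v + 5: (3/4)*k + (5/2)*lim > -12 → (3*y + 3*z > -8 ↔ k ≤ 6)
Before y := lim + 9: (3/4)*k + (5/2)*lim > -12 → (3*lim + 3*z > -35 ↔ k ≤ 6)
The weakest precondition is (3/4)*k + (5/2)*lim > -12 → (3*lim + 3*z > -35 ↔ k ≤ 6).
Check whether ((3/4)*k > -19/2 → (3*z > -32 ↔ k ≤ 6)) ∧ lim = -1 implies it.
Every state satisfying the precondition satisfies the weakest precondition: the implication holds.
Answer: valid


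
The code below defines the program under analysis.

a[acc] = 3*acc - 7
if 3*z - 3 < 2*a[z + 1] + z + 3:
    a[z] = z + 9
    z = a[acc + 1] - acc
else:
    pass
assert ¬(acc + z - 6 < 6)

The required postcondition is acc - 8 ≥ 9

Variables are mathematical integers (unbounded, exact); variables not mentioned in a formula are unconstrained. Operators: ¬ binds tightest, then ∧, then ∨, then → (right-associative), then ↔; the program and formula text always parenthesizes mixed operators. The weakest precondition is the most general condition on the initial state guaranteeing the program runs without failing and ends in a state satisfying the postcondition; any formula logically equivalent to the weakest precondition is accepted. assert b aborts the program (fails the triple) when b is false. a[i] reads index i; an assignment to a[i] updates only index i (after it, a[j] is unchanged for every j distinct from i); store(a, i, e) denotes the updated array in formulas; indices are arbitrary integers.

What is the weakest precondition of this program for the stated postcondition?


Working backward. After the program, the postcondition acc - 8 ≥ 9 must hold; in canonical form it is acc ≥ 17.
Before assert ¬(acc + z - 6 < 6): (¬(acc + z < 12)) ∧ acc ≥ 17
Then branch requires (¬(store(a, z, z + 9)[acc + 1] < 12)) ∧ acc ≥ 17; else branch requires (¬(acc + z < 12)) ∧ acc ≥ 17.
Before the if: (2*z < 2*a[z + 1] + 6 → ((¬(store(a, z, z + 9)[acc + 1] < 12)) ∧ acc ≥ 17)) ∧ ((¬(2*z < 2*a[z + 1] + 6)) → ((¬(acc + z < 12)) ∧ acc ≥ 17))
Before a[acc] := 3*acc - 7: (2*z < 2*store(a, acc, 3*acc - 7)[z + 1] + 6 → ((¬(store(store(a, acc, 3*acc - 7), z, z + 9)[acc + 1] < 12)) ∧ acc ≥ 17)) ∧ ((¬(2*z < 2*store(a, acc, 3*acc - 7)[z + 1] + 6)) → ((¬(acc + z < 12)) ∧ acc ≥ 17))
Answer: WP = (2*z < 2*store(a, acc, 3*acc - 7)[z + 1] + 6 → ((¬(store(store(a, acc, 3*acc - 7), z, z + 9)[acc + 1] < 12)) ∧ acc ≥ 17)) ∧ ((¬(2*z < 2*store(a, acc, 3*acc - 7)[z + 1] + 6)) → ((¬(acc + z < 12)) ∧ acc ≥ 17))


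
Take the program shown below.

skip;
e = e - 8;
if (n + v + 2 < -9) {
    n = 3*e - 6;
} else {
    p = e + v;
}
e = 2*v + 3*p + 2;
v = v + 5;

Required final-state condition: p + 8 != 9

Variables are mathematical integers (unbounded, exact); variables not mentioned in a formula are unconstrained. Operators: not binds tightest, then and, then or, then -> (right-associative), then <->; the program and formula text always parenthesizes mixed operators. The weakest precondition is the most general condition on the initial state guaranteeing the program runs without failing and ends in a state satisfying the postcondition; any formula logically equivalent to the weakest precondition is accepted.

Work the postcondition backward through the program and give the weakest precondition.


Working backward. After the program, the postcondition p + 8 != 9 must hold; in canonical form it is p != 1.
Before v := v + 5: p != 1
Before e := 2*v + 3*p + 2: p != 1
Then branch requires p != 1; else branch requires e + v != 1.
Before the if: (n + v < -11 -> p != 1) and ((not (n + v < -11)) -> e + v != 1)
Before e := e - 8: (n + v < -11 -> p != 1) and ((not (n + v < -11)) -> e + v != 9)
Before skip: (n + v < -11 -> p != 1) and ((not (n + v < -11)) -> e + v != 9)
Answer: WP = (n + v < -11 -> p != 1) and ((not (n + v < -11)) -> e + v != 9)


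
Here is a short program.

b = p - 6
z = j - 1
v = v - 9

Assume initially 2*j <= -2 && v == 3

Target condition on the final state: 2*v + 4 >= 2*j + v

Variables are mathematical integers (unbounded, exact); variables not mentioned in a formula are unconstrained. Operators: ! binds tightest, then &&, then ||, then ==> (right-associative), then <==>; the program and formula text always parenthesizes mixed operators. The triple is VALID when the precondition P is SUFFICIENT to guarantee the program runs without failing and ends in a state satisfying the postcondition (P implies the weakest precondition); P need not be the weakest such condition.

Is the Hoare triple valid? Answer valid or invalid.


Working backward. After the program, the postcondition 2*v + 4 >= 2*j + v must hold; in canonical form it is v >= 2*j - 4.
Before v := v - 9: v >= 2*j + 5
Before z := j - 1: v >= 2*j + 5
Before b := p - 6: v >= 2*j + 5
The weakest precondition is v >= 2*j + 5.
Check whether 2*j <= -2 && v == 3 implies it.
Every state satisfying the precondition satisfies the weakest precondition: the implication holds.
Answer: valid


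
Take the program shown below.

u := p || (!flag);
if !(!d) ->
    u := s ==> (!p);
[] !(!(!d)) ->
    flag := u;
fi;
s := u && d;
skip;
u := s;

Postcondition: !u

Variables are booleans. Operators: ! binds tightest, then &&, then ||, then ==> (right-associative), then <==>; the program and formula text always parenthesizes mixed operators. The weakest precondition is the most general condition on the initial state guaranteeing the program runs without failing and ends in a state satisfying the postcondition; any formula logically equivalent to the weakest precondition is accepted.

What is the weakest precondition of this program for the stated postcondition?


Working backward. After the program, !u must hold.
Before u := s: !s
Before skip: !s
Before s := u && d: !(u && d)
Then branch requires !((s ==> (!p)) && d); else branch requires !(u && d).
Before the if: (d ==> (!((s ==> (!p)) && d))) && ((!d) ==> (!(u && d)))
Before u := p || (!flag): (d ==> (!((s ==> (!p)) && d))) && ((!d) ==> (!((p || (!flag)) && d)))
Answer: WP = (d ==> (!((s ==> (!p)) && d))) && ((!d) ==> (!((p || (!flag)) && d)))


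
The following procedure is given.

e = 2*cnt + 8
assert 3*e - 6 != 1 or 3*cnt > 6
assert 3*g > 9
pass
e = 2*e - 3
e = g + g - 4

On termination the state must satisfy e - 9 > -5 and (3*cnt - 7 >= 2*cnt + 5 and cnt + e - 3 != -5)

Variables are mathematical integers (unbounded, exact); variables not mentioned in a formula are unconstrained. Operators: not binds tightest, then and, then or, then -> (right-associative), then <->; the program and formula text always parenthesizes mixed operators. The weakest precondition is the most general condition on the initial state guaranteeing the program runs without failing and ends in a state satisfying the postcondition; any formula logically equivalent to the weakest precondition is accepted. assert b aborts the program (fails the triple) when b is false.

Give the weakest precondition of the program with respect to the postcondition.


Working backward. After the program, the postcondition e - 9 > -5 and (3*cnt - 7 >= 2*cnt + 5 and cnt + e - 3 != -5) must hold; in canonical form it is e > 4 and cnt >= 12 and cnt + e != -2.
Before e := g + g - 4: 2*g > 8 and cnt >= 12 and cnt + 2*g != 2
Before e := 2*e - 3: 2*g > 8 and cnt >= 12 and cnt + 2*g != 2
Before skip: 2*g > 8 and cnt >= 12 and cnt + 2*g != 2
Before assert 3*g > 9: 3*g > 9 and 2*g > 8 and cnt >= 12 and cnt + 2*g != 2
Before assert 3*e - 6 != 1 or 3*cnt > 6: (3*e != 7 or 3*cnt > 6) and 3*g > 9 and 2*g > 8 and cnt >= 12 and cnt + 2*g != 2
Before e := 2*cnt + 8: (6*cnt != -17 or 3*cnt > 6) and 3*g > 9 and 2*g > 8 and cnt >= 12 and cnt + 2*g != 2
Answer: WP = (6*cnt != -17 or 3*cnt > 6) and 3*g > 9 and 2*g > 8 and cnt >= 12 and cnt + 2*g != 2


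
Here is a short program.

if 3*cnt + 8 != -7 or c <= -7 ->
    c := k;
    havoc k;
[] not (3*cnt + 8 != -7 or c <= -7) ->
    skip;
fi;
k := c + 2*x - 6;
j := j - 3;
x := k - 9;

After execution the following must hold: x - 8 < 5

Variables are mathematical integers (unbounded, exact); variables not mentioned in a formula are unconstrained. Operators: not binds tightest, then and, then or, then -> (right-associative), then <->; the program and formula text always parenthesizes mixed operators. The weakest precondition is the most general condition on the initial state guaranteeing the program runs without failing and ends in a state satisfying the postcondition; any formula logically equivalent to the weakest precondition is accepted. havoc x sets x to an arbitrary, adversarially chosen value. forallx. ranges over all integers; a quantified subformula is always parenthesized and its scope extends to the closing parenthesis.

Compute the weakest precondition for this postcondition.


Working backward. After the program, the postcondition x - 8 < 5 must hold; in canonical form it is x < 13.
Before x := k - 9: k < 22
Before j := j - 3: k < 22
Before k := c + 2*x - 6: c + 2*x < 28
Then branch requires k + 2*x < 28; else branch requires c + 2*x < 28.
Before the if: ((3*cnt != -15 or c <= -7) -> k + 2*x < 28) and ((not (3*cnt != -15 or c <= -7)) -> c + 2*x < 28)
Answer: WP = ((3*cnt != -15 or c <= -7) -> k + 2*x < 28) and ((not (3*cnt != -15 or c <= -7)) -> c + 2*x < 28)


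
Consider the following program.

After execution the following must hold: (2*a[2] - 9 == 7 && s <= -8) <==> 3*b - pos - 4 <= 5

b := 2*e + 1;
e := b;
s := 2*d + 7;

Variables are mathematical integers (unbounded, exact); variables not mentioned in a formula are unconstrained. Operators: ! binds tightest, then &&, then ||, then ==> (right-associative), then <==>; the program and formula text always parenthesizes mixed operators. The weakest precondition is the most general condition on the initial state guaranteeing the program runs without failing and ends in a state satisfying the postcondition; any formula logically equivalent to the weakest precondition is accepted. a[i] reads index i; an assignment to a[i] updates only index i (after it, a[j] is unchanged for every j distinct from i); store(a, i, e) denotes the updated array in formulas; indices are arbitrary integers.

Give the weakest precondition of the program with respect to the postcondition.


Working backward. After the program, the postcondition (2*a[2] - 9 == 7 && s <= -8) <==> 3*b - pos - 4 <= 5 must hold; in canonical form it is (2*a[2] == 16 && s <= -8) <==> 3*b <= pos + 9.
Before s := 2*d + 7: (2*a[2] == 16 && 2*d <= -15) <==> 3*b <= pos + 9
Before e := b: (2*a[2] == 16 && 2*d <= -15) <==> 3*b <= pos + 9
Before b := 2*e + 1: (2*a[2] == 16 && 2*d <= -15) <==> 6*e <= pos + 6
Answer: WP = (2*a[2] == 16 && 2*d <= -15) <==> 6*e <= pos + 6


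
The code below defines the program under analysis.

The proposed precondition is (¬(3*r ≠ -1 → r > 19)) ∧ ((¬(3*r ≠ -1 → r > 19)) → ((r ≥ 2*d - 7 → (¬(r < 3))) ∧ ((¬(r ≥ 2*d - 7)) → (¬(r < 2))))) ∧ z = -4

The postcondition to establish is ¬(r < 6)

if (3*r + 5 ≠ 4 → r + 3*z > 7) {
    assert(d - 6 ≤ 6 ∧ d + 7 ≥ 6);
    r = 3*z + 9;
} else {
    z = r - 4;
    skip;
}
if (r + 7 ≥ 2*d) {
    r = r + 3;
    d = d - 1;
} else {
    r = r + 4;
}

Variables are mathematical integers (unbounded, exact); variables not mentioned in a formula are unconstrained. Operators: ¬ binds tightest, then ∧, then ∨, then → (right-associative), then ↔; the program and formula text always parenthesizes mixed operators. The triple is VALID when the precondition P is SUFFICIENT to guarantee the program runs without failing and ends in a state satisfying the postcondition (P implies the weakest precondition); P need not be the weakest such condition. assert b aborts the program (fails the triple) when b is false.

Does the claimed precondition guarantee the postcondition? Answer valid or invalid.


Working backward. After the program, ¬(r < 6) must hold.
Then branch requires ¬(r < 3); else branch requires ¬(r < 2).
Before the if: (r ≥ 2*d - 7 → (¬(r < 3))) ∧ ((¬(r ≥ 2*d - 7)) → (¬(r < 2)))
Then branch requires d ≤ 12 ∧ d ≥ -1 ∧ (3*z ≥ 2*d - 16 → (¬(3*z < -6))) ∧ ((¬(3*z ≥ 2*d - 16)) → (¬(3*z < -7))); else branch requires (r ≥ 2*d - 7 → (¬(r < 3))) ∧ ((¬(r ≥ 2*d - 7)) → (¬(r < 2))).
Before the if: ((3*r ≠ -1 → r + 3*z > 7) → (d ≤ 12 ∧ d ≥ -1 ∧ (3*z ≥ 2*d - 16 → (¬(3*z < -6))) ∧ ((¬(3*z ≥ 2*d - 16)) → (¬(3*z < -7))))) ∧ ((¬(3*r ≠ -1 → r + 3*z > 7)) → ((r ≥ 2*d - 7 → (¬(r < 3))) ∧ ((¬(r ≥ 2*d - 7)) → (¬(r < 2)))))
The weakest precondition is ((3*r ≠ -1 → r + 3*z > 7) → (d ≤ 12 ∧ d ≥ -1 ∧ (3*z ≥ 2*d - 16 → (¬(3*z < -6))) ∧ ((¬(3*z ≥ 2*d - 16)) → (¬(3*z < -7))))) ∧ ((¬(3*r ≠ -1 → r + 3*z > 7)) → ((r ≥ 2*d - 7 → (¬(r < 3))) ∧ ((¬(r ≥ 2*d - 7)) → (¬(r < 2))))).
Check whether (¬(3*r ≠ -1 → r > 19)) ∧ ((¬(3*r ≠ -1 → r > 19)) → ((r ≥ 2*d - 7 → (¬(r < 3))) ∧ ((¬(r ≥ 2*d - 7)) → (¬(r < 2))))) ∧ z = -4 implies it.
Every state satisfying the precondition satisfies the weakest precondition: the implication holds.
Answer: valid


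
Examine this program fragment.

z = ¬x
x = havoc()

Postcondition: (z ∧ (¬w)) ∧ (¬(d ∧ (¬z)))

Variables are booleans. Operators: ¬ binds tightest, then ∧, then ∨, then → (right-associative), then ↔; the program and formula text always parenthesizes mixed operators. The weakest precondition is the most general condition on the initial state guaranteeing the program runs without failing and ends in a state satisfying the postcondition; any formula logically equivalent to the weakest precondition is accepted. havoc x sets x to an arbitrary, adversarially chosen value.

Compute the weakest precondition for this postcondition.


Working backward. After the program, the postcondition (z ∧ (¬w)) ∧ (¬(d ∧ (¬z))) must hold; in canonical form it is z ∧ (¬w) ∧ (¬(d ∧ (¬z))).
Before havoc x: z ∧ (¬w) ∧ (¬(d ∧ (¬z)))
Before z := ¬x: (¬x) ∧ (¬w) ∧ (¬(d ∧ x))
Answer: WP = (¬x) ∧ (¬w) ∧ (¬(d ∧ x))


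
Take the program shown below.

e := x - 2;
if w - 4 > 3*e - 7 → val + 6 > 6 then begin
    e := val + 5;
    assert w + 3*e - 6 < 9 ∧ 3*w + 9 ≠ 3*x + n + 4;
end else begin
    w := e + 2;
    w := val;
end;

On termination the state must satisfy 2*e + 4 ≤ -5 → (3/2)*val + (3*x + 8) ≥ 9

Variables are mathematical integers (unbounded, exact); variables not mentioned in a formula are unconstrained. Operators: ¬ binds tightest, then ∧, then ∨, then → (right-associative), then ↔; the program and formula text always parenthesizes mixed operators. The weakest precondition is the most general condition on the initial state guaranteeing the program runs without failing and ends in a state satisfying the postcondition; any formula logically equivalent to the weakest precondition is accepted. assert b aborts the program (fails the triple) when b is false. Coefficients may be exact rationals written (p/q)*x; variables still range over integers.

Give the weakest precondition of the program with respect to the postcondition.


Working backward. After the program, the postcondition 2*e + 4 ≤ -5 → (3/2)*val + (3*x + 8) ≥ 9 must hold; in canonical form it is 2*e ≤ -9 → (3/2)*val + 3*x ≥ 1.
Then branch requires 3*val + w < 0 ∧ 3*w ≠ n + 3*x - 5 ∧ (2*val ≤ -19 → (3/2)*val + 3*x ≥ 1); else branch requires 2*e ≤ -9 → (3/2)*val + 3*x ≥ 1.
Before the if: ((w > 3*e - 3 → val > 0) → (3*val + w < 0 ∧ 3*w ≠ n + 3*x - 5 ∧ (2*val ≤ -19 → (3/2)*val + 3*x ≥ 1))) ∧ ((¬(w > 3*e - 3 → val > 0)) → (2*e ≤ -9 → (3/2)*val + 3*x ≥ 1))
Before e := x - 2: ((w > 3*x - 9 → val > 0) → (3*val + w < 0 ∧ 3*w ≠ n + 3*x - 5 ∧ (2*val ≤ -19 → (3/2)*val + 3*x ≥ 1))) ∧ ((¬(w > 3*x - 9 → val > 0)) → (2*x ≤ -5 → (3/2)*val + 3*x ≥ 1))
Answer: WP = ((w > 3*x - 9 → val > 0) → (3*val + w < 0 ∧ 3*w ≠ n + 3*x - 5 ∧ (2*val ≤ -19 → (3/2)*val + 3*x ≥ 1))) ∧ ((¬(w > 3*x - 9 → val > 0)) → (2*x ≤ -5 → (3/2)*val + 3*x ≥ 1))


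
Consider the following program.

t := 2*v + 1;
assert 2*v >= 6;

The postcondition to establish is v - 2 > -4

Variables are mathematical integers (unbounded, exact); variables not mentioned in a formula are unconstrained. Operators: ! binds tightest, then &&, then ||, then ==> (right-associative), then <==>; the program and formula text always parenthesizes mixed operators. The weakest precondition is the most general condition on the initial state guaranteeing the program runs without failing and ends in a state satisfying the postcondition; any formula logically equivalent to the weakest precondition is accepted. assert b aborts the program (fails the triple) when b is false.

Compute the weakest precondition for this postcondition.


Working backward. After the program, the postcondition v - 2 > -4 must hold; in canonical form it is v > -2.
Before assert 2*v >= 6: 2*v >= 6 && v > -2
Before t := 2*v + 1: 2*v >= 6 && v > -2
Answer: WP = 2*v >= 6 && v > -2


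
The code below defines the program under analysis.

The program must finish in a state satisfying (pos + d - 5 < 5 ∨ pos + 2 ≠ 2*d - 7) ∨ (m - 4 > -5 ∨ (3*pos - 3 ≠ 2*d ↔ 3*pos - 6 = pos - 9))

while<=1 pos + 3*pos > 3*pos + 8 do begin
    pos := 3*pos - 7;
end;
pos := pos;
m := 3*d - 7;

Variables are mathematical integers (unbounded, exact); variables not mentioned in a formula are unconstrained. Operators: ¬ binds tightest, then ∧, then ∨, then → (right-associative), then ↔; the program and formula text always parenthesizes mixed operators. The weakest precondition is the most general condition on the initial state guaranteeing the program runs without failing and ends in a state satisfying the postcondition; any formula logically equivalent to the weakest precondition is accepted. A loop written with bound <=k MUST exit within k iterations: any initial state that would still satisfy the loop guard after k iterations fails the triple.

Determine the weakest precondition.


Working backward. After the program, the postcondition (pos + d - 5 < 5 ∨ pos + 2 ≠ 2*d - 7) ∨ (m - 4 > -5 ∨ (3*pos - 3 ≠ 2*d ↔ 3*pos - 6 = pos - 9)) must hold; in canonical form it is d + pos < 10 ∨ pos ≠ 2*d - 9 ∨ m > -1 ∨ (3*pos ≠ 2*d + 3 ↔ 2*pos = -3).
Before m := 3*d - 7: d + pos < 10 ∨ pos ≠ 2*d - 9 ∨ 3*d > 6 ∨ (3*pos ≠ 2*d + 3 ↔ 2*pos = -3)
Before pos := pos: d + pos < 10 ∨ pos ≠ 2*d - 9 ∨ 3*d > 6 ∨ (3*pos ≠ 2*d + 3 ↔ 2*pos = -3)
Before the loop (bound <=1), unroll the exhaustion recursion (WP_0 = exit-now case; WP_j = one more guarded iteration, up to j = 1):
  WP_0: (¬(pos > 8)) ∧ (d + pos < 10 ∨ pos ≠ 2*d - 9 ∨ 3*d > 6 ∨ (3*pos ≠ 2*d + 3 ↔ 2*pos = -3))
  WP_1: (pos > 8 → ((¬(3*pos > 15)) ∧ (d + 3*pos < 17 ∨ 3*pos ≠ 2*d - 2 ∨ 3*d > 6 ∨ (9*pos ≠ 2*d + 24 ↔ 6*pos = 11)))) ∧ ((¬(pos > 8)) → (d + pos < 10 ∨ pos ≠ 2*d - 9 ∨ 3*d > 6 ∨ (3*pos ≠ 2*d + 3 ↔ 2*pos = -3)))
So before the loop: (pos > 8 → ((¬(3*pos > 15)) ∧ (d + 3*pos < 17 ∨ 3*pos ≠ 2*d - 2 ∨ 3*d > 6 ∨ (9*pos ≠ 2*d + 24 ↔ 6*pos = 11)))) ∧ ((¬(pos > 8)) → (d + pos < 10 ∨ pos ≠ 2*d - 9 ∨ 3*d > 6 ∨ (3*pos ≠ 2*d + 3 ↔ 2*pos = -3)))
Answer: WP = (pos > 8 → ((¬(3*pos > 15)) ∧ (d + 3*pos < 17 ∨ 3*pos ≠ 2*d - 2 ∨ 3*d > 6 ∨ (9*pos ≠ 2*d + 24 ↔ 6*pos = 11)))) ∧ ((¬(pos > 8)) → (d + pos < 10 ∨ pos ≠ 2*d - 9 ∨ 3*d > 6 ∨ (3*pos ≠ 2*d + 3 ↔ 2*pos = -3)))


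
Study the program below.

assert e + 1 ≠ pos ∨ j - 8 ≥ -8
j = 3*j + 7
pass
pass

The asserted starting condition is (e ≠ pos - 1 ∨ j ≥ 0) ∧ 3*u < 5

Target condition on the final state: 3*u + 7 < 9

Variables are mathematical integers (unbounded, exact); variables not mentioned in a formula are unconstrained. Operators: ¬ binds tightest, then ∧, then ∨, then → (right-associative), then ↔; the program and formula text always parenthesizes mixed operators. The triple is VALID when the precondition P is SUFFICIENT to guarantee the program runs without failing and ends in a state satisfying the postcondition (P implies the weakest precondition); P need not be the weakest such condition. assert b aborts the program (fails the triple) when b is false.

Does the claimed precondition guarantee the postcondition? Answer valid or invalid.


Working backward. After the program, the postcondition 3*u + 7 < 9 must hold; in canonical form it is 3*u < 2.
Before skip: 3*u < 2
Before skip: 3*u < 2
Before j := 3*j + 7: 3*u < 2
Before assert e + 1 ≠ pos ∨ j - 8 ≥ -8: (e ≠ pos - 1 ∨ j ≥ 0) ∧ 3*u < 2
The weakest precondition is (e ≠ pos - 1 ∨ j ≥ 0) ∧ 3*u < 2.
Check whether (e ≠ pos - 1 ∨ j ≥ 0) ∧ 3*u < 5 implies it.
Countermodel: at the initial state e = 1, j = -1, pos = 1, u = 1, the precondition holds but the weakest precondition fails.
Answer: invalid


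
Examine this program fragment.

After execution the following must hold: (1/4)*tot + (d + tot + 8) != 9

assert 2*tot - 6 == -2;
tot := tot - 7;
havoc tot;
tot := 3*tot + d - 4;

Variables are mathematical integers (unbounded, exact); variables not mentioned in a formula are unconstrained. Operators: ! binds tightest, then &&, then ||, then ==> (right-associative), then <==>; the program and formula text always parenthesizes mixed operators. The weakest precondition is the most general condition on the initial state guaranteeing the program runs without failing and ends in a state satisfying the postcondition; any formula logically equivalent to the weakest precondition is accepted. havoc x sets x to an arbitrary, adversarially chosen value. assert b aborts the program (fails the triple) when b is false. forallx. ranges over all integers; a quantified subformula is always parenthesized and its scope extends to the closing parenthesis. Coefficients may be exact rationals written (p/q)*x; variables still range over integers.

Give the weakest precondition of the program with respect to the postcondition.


Working backward. After the program, the postcondition (1/4)*tot + (d + tot + 8) != 9 must hold; in canonical form it is d + (5/4)*tot != 1.
Before tot := 3*tot + d - 4: (9/4)*d + (15/4)*tot != 6
Before havoc tot: forall tot_1. (9/4)*d + (15/4)*tot_1 != 6
Before tot := tot - 7: forall tot_1. (9/4)*d + (15/4)*tot_1 != 6
Before assert 2*tot - 6 == -2: 2*tot == 4 && (forall tot_1. (9/4)*d + (15/4)*tot_1 != 6)
Answer: WP = 2*tot == 4 && (forall tot_1. (9/4)*d + (15/4)*tot_1 != 6)


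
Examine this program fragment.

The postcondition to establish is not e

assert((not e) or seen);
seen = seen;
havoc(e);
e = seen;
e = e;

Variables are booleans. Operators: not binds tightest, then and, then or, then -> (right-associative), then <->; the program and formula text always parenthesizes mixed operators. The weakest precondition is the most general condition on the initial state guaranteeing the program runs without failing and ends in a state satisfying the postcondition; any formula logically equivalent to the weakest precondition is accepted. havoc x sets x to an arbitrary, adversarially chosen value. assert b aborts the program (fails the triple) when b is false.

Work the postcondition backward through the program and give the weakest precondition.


Working backward. After the program, not e must hold.
Before e := e: not e
Before e := seen: not seen
Before havoc e: not seen
Before seen := seen: not seen
Before assert (not e) or seen: ((not e) or seen) and (not seen)
Answer: WP = ((not e) or seen) and (not seen)


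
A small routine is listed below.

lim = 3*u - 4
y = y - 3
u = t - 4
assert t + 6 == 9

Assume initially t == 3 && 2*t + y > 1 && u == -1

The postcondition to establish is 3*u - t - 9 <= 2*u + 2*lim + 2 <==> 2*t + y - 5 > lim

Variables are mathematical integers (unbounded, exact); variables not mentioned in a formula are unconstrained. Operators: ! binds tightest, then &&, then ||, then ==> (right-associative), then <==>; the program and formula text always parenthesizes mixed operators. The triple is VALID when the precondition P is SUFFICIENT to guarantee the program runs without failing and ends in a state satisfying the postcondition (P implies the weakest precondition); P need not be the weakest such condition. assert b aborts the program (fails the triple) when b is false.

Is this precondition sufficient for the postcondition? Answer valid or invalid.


Working backward. After the program, the postcondition 3*u - t - 9 <= 2*u + 2*lim + 2 <==> 2*t + y - 5 > lim must hold; in canonical form it is u <= 2*lim + t + 11 <==> 2*t + y > lim + 5.
Before assert t + 6 == 9: t == 3 && (u <= 2*lim + t + 11 <==> 2*t + y > lim + 5)
Before u := t - 4: t == 3 && (2*lim >= -15 <==> 2*t + y > lim + 5)
Before y := y - 3: t == 3 && (2*lim >= -15 <==> 2*t + y > lim + 8)
Before lim := 3*u - 4: t == 3 && (6*u >= -7 <==> 2*t + y > 3*u + 4)
The weakest precondition is t == 3 && (6*u >= -7 <==> 2*t + y > 3*u + 4).
Check whether t == 3 && 2*t + y > 1 && u == -1 implies it.
Every state satisfying the precondition satisfies the weakest precondition: the implication holds.
Answer: valid


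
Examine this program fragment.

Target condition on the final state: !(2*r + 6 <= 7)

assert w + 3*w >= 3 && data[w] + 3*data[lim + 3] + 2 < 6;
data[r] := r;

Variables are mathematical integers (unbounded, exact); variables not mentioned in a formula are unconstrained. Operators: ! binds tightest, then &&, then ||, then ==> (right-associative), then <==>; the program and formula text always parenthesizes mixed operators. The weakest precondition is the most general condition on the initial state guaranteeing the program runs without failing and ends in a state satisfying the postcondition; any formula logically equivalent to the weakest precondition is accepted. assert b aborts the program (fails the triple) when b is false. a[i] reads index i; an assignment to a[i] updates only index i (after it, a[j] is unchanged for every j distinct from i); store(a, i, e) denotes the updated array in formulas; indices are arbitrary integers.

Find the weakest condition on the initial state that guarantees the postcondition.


Working backward. After the program, the postcondition !(2*r + 6 <= 7) must hold; in canonical form it is !(2*r <= 1).
Before data[r] := r: !(2*r <= 1)
Before assert w + 3*w >= 3 && data[w] + 3*data[lim + 3] + 2 < 6: 4*w >= 3 && 3*data[lim + 3] + data[w] < 4 && (!(2*r <= 1))
Answer: WP = 4*w >= 3 && 3*data[lim + 3] + data[w] < 4 && (!(2*r <= 1))


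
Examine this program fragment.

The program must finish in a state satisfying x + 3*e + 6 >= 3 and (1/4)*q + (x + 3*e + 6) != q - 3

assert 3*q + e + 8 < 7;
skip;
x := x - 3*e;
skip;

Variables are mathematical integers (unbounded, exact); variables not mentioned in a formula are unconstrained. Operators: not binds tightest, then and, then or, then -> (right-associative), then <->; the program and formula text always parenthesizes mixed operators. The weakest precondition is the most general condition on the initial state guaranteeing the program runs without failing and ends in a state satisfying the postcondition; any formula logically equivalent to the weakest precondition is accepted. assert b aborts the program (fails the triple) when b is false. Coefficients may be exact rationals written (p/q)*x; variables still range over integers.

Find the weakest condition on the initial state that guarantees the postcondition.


Working backward. After the program, the postcondition x + 3*e + 6 >= 3 and (1/4)*q + (x + 3*e + 6) != q - 3 must hold; in canonical form it is 3*e + x >= -3 and 3*e + x != (3/4)*q - 9.
Before skip: 3*e + x >= -3 and 3*e + x != (3/4)*q - 9
Before x := x - 3*e: x >= -3 and x != (3/4)*q - 9
Before skip: x >= -3 and x != (3/4)*q - 9
Before assert 3*q + e + 8 < 7: e + 3*q < -1 and x >= -3 and x != (3/4)*q - 9
Answer: WP = e + 3*q < -1 and x >= -3 and x != (3/4)*q - 9


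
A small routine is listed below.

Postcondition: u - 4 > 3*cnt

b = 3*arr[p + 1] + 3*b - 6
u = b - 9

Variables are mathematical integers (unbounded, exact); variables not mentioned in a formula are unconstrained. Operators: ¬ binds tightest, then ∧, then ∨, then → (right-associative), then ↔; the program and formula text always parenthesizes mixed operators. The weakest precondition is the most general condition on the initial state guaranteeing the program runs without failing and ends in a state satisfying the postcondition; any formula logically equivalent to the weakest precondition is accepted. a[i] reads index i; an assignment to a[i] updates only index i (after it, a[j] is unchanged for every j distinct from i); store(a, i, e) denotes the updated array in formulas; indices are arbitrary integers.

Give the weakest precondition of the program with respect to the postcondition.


Working backward. After the program, the postcondition u - 4 > 3*cnt must hold; in canonical form it is u > 3*cnt + 4.
Before u := b - 9: b > 3*cnt + 13
Before b := 3*arr[p + 1] + 3*b - 6: 3*arr[p + 1] + 3*b > 3*cnt + 19
Answer: WP = 3*arr[p + 1] + 3*b > 3*cnt + 19


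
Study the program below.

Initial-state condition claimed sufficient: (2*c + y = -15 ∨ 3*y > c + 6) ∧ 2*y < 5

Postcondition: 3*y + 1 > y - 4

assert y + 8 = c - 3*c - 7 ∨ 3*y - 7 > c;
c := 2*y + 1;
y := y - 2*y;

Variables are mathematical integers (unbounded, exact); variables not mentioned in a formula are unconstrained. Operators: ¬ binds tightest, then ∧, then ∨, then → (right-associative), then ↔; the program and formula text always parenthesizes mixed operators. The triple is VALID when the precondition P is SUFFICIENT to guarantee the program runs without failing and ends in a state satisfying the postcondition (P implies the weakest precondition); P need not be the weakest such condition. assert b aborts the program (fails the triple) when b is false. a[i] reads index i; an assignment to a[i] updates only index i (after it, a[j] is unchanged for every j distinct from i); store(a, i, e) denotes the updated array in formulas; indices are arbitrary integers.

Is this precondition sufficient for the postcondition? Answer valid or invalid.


Working backward. After the program, the postcondition 3*y + 1 > y - 4 must hold; in canonical form it is 2*y > -5.
Before y := y - 2*y: 2*y < 5
Before c := 2*y + 1: 2*y < 5
Before assert y + 8 = c - 3*c - 7 ∨ 3*y - 7 > c: (2*c + y = -15 ∨ 3*y > c + 7) ∧ 2*y < 5
The weakest precondition is (2*c + y = -15 ∨ 3*y > c + 7) ∧ 2*y < 5.
Check whether (2*c + y = -15 ∨ 3*y > c + 6) ∧ 2*y < 5 implies it.
Countermodel: at the initial state c = -7, y = 0, the precondition holds but the weakest precondition fails.
Answer: invalid


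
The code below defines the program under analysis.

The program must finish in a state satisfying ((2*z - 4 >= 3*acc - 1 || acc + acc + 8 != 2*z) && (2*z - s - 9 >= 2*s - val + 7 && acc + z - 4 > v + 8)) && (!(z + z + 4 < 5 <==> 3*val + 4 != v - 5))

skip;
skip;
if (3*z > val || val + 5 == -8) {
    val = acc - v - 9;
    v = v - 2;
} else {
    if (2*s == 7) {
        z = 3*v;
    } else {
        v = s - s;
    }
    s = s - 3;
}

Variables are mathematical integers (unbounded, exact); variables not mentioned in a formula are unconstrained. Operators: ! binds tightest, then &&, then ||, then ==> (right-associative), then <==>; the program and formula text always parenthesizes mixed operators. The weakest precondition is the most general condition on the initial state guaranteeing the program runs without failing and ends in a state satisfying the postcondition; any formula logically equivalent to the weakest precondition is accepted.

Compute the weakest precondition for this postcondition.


Working backward. After the program, the postcondition ((2*z - 4 >= 3*acc - 1 || acc + acc + 8 != 2*z) && (2*z - s - 9 >= 2*s - val + 7 && acc + z - 4 > v + 8)) && (!(z + z + 4 < 5 <==> 3*val + 4 != v - 5)) must hold; in canonical form it is (2*z >= 3*acc + 3 || 2*acc != 2*z - 8) && val + 2*z >= 3*s + 16 && acc + z > v + 12 && (!(2*z < 1 <==> 3*val != v - 9)).
Then branch requires (2*z >= 3*acc + 3 || 2*acc != 2*z - 8) && acc + 2*z >= 3*s + v + 25 && acc + z > v + 10 && (!(2*z < 1 <==> 3*acc != 4*v + 16)); else branch requires (2*s == 7 ==> ((6*v >= 3*acc + 3 || 2*acc != 6*v - 8) && 6*v + val >= 3*s + 7 && acc + 2*v > 12 && (!(6*v < 1 <==> 3*val != v - 9)))) && ((!(2*s == 7)) ==> ((2*z >= 3*acc + 3 || 2*acc != 2*z - 8) && val + 2*z >= 3*s + 7 && acc + z > 12 && (!(2*z < 1 <==> 3*val != -9)))).
Before the if: ((3*z > val || val == -13) ==> ((2*z >= 3*acc + 3 || 2*acc != 2*z - 8) && acc + 2*z >= 3*s + v + 25 && acc + z > v + 10 && (!(2*z < 1 <==> 3*acc != 4*v + 16)))) && ((!(3*z > val || val == -13)) ==> ((2*s == 7 ==> ((6*v >= 3*acc + 3 || 2*acc != 6*v - 8) && 6*v + val >= 3*s + 7 && acc + 2*v > 12 && (!(6*v < 1 <==> 3*val != v - 9)))) && ((!(2*s == 7)) ==> ((2*z >= 3*acc + 3 || 2*acc != 2*z - 8) && val + 2*z >= 3*s + 7 && acc + z > 12 && (!(2*z < 1 <==> 3*val != -9))))))
Before skip: ((3*z > val || val == -13) ==> ((2*z >= 3*acc + 3 || 2*acc != 2*z - 8) && acc + 2*z >= 3*s + v + 25 && acc + z > v + 10 && (!(2*z < 1 <==> 3*acc != 4*v + 16)))) && ((!(3*z > val || val == -13)) ==> ((2*s == 7 ==> ((6*v >= 3*acc + 3 || 2*acc != 6*v - 8) && 6*v + val >= 3*s + 7 && acc + 2*v > 12 && (!(6*v < 1 <==> 3*val != v - 9)))) && ((!(2*s == 7)) ==> ((2*z >= 3*acc + 3 || 2*acc != 2*z - 8) && val + 2*z >= 3*s + 7 && acc + z > 12 && (!(2*z < 1 <==> 3*val != -9))))))
Before skip: ((3*z > val || val == -13) ==> ((2*z >= 3*acc + 3 || 2*acc != 2*z - 8) && acc + 2*z >= 3*s + v + 25 && acc + z > v + 10 && (!(2*z < 1 <==> 3*acc != 4*v + 16)))) && ((!(3*z > val || val == -13)) ==> ((2*s == 7 ==> ((6*v >= 3*acc + 3 || 2*acc != 6*v - 8) && 6*v + val >= 3*s + 7 && acc + 2*v > 12 && (!(6*v < 1 <==> 3*val != v - 9)))) && ((!(2*s == 7)) ==> ((2*z >= 3*acc + 3 || 2*acc != 2*z - 8) && val + 2*z >= 3*s + 7 && acc + z > 12 && (!(2*z < 1 <==> 3*val != -9))))))
Answer: WP = ((3*z > val || val == -13) ==> ((2*z >= 3*acc + 3 || 2*acc != 2*z - 8) && acc + 2*z >= 3*s + v + 25 && acc + z > v + 10 && (!(2*z < 1 <==> 3*acc != 4*v + 16)))) && ((!(3*z > val || val == -13)) ==> ((2*s == 7 ==> ((6*v >= 3*acc + 3 || 2*acc != 6*v - 8) && 6*v + val >= 3*s + 7 && acc + 2*v > 12 && (!(6*v < 1 <==> 3*val != v - 9)))) && ((!(2*s == 7)) ==> ((2*z >= 3*acc + 3 || 2*acc != 2*z - 8) && val + 2*z >= 3*s + 7 && acc + z > 12 && (!(2*z < 1 <==> 3*val != -9))))))


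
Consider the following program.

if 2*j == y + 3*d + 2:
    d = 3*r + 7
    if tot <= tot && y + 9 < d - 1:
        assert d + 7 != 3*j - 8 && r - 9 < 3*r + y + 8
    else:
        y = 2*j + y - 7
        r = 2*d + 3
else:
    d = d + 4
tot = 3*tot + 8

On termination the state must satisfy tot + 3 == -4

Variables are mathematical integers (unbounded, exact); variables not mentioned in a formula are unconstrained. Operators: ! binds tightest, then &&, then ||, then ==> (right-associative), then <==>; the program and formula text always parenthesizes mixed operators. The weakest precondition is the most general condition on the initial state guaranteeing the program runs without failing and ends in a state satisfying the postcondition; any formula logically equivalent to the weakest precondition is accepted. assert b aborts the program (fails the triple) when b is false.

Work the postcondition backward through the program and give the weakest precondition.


Working backward. After the program, the postcondition tot + 3 == -4 must hold; in canonical form it is tot == -7.
Before tot := 3*tot + 8: 3*tot == -15
Then branch requires (y < 3*r - 3 ==> (3*r != 3*j - 22 && 2*r + y > -17 && 3*tot == -15)) && ((!(y < 3*r - 3)) ==> 3*tot == -15); else branch requires 3*tot == -15.
Before the if: (2*j == 3*d + y + 2 ==> ((y < 3*r - 3 ==> (3*r != 3*j - 22 && 2*r + y > -17 && 3*tot == -15)) && ((!(y < 3*r - 3)) ==> 3*tot == -15))) && ((!(2*j == 3*d + y + 2)) ==> 3*tot == -15)
Answer: WP = (2*j == 3*d + y + 2 ==> ((y < 3*r - 3 ==> (3*r != 3*j - 22 && 2*r + y > -17 && 3*tot == -15)) && ((!(y < 3*r - 3)) ==> 3*tot == -15))) && ((!(2*j == 3*d + y + 2)) ==> 3*tot == -15)
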